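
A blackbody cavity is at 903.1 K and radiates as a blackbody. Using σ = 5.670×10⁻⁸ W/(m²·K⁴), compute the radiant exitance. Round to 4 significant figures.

Stefan–Boltzmann: I = σT⁴ = 5.670×10⁻⁸ × (903.1)⁴ = 3.772×10⁴ W/m².

I ≈ 3.772×10⁴ W/m²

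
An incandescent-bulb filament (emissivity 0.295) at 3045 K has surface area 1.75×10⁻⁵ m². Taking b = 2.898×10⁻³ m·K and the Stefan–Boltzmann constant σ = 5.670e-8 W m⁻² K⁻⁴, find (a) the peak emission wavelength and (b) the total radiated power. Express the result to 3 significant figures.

(a) λ_max = b/T = 2.898×10⁻³/3045 = 9.517×10⁻⁷ m = 952 nm.
Area A = 1.75×10⁻⁵ m².
(b) P = εσAT⁴ = 0.295×5.670×10⁻⁸×1.75×10⁻⁵×(3045)⁴ = 25.2 W.

λ_max ≈ 952 nm; P ≈ 25.2 W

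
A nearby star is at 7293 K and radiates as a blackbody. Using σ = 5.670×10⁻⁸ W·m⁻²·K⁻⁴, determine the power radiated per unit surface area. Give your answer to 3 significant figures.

I ≈ 1.60×10⁸ W/m²

Stefan–Boltzmann: I = σT⁴ = 5.670×10⁻⁸ × (7293)⁴ = 1.60×10⁸ W/m².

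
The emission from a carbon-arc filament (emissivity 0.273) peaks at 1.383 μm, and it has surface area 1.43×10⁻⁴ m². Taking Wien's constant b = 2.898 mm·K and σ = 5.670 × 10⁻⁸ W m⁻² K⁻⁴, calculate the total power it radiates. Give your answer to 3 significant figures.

P ≈ 42.7 W

Wien's law: T = b/λ_max = 2.898×10⁻³/1.383×10⁻⁶ = 2095.44 K.
Area A = 1.43×10⁻⁴ m².
Then P = εσAT⁴ = 0.273×5.670×10⁻⁸×1.43×10⁻⁴×(2095.44)⁴ = 42.7 W.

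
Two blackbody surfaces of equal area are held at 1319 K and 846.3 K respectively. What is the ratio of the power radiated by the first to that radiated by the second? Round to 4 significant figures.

P₁/P₂ ≈ 5.900

With equal areas, P₁/P₂ = (T₁/T₂)⁴ = (1319/846.3)⁴ = 5.900.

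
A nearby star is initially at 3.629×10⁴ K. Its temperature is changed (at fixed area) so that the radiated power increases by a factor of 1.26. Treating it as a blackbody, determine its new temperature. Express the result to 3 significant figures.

P ∝ T⁴, so T₂/T₁ = (P₂/P₁)^(1/4) = (1.26)^(1/4) = 1.05948.
T₂ = 3.629×10⁴ × 1.05948 = 3.84×10⁴ K.

T₂ ≈ 3.84×10⁴ K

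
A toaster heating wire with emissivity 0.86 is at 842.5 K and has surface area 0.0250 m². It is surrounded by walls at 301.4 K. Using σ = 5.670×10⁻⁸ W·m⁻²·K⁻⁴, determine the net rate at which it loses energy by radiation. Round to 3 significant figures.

Net loss ≈ 604 W

Area A = 0.0250 m².
Net radiated power P_net = εσA(T⁴ − T₀⁴) = 0.86×5.670×10⁻⁸×0.0250×(842.5⁴ − 301.4⁴).
T⁴ − T₀⁴ = 5.03825×10¹¹ − 8.25226×10⁹ = 4.95573×10¹¹ K⁴, so P_net = 604 W.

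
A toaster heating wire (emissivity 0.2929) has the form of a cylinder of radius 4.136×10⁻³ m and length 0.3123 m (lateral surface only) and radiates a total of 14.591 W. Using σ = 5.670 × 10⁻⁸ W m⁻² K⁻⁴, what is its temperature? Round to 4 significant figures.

Lateral area A = 2πrL = 2π×4.136×10⁻³×0.3123 = 8.11582×10⁻³ m².
P = εσAT⁴ ⇒ T = (P/(εσA))^(1/4) = (14.591/(0.2929×5.670×10⁻⁸×8.11582×10⁻³))^(1/4) = 573.6 K.

T ≈ 573.6 K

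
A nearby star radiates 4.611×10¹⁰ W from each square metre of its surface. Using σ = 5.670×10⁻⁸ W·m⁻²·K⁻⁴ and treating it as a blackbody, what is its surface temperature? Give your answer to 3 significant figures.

T ≈ 3.00×10⁴ K

I = σT⁴, so T = (I/σ)^(1/4) = (4.611×10¹⁰/(5.670×10⁻⁸))^(1/4) = 3.00×10⁴ K.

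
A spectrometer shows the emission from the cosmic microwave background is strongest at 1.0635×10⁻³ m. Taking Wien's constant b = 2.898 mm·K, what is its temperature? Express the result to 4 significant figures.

T ≈ 2.725 K

Wien's law gives T = b/λ_max = (2.898×10⁻³ m·K)/(1.0635×10⁻³ m) = 2.725 K.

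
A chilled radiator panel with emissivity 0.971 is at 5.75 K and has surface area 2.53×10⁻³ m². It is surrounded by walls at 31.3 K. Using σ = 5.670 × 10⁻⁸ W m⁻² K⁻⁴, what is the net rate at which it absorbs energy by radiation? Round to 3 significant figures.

Net gain ≈ 1.34×10⁻⁴ W

Area A = 2.53×10⁻³ m².
Net radiated power P_net = εσA(T⁴ − T₀⁴) = 0.971×5.670×10⁻⁸×2.53×10⁻³×(5.75⁴ − 31.3⁴).
T⁴ − T₀⁴ = 1093.13 − 9.59792×10⁵ = -9.58699×10⁵ K⁴, so P_net = -1.34×10⁻⁴ W — negative, meaning a net gain of 1.34×10⁻⁴ W.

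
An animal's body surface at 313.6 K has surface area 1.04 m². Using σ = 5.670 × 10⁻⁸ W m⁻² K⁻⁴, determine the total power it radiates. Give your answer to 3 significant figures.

Area A = 1.04 m².
P = σAT⁴ = 5.670×10⁻⁸ × 1.04 × (313.6)⁴ = 570 W.

P ≈ 570 W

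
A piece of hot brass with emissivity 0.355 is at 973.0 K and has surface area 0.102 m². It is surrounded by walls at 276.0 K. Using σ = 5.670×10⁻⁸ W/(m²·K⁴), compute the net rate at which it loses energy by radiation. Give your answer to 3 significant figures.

Net loss ≈ 1.83×10³ W

Area A = 0.102 m².
Net radiated power P_net = εσA(T⁴ − T₀⁴) = 0.355×5.670×10⁻⁸×0.102×(973.0⁴ − 276.0⁴).
T⁴ − T₀⁴ = 8.96296×10¹¹ − 5.80278×10⁹ = 8.90493×10¹¹ K⁴, so P_net = 1.83×10³ W.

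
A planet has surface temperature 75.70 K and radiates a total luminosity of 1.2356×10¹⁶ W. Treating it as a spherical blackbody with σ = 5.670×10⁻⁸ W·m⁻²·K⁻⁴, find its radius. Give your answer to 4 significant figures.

L = 4πR²σT⁴ ⇒ R = √(L/(4πσT⁴)).
σT⁴ = 1.86194 W/m², so R = √(1.2356×10¹⁶/(4π×1.86194)) = 2.298×10⁷ m.

R ≈ 2.298×10⁷ m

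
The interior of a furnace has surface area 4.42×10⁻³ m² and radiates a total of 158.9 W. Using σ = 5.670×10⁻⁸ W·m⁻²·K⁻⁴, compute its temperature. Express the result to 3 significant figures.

T ≈ 892 K

Area A = 4.42×10⁻³ m².
P = σAT⁴ ⇒ T = (P/(σA))^(1/4) = (158.9/(5.670×10⁻⁸×4.42×10⁻³))^(1/4) = 892 K.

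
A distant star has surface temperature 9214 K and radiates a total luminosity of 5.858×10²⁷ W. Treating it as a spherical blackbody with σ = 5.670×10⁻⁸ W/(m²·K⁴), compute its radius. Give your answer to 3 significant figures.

L = 4πR²σT⁴ ⇒ R = √(L/(4πσT⁴)).
σT⁴ = 4.08673×10⁸ W/m², so R = √(5.858×10²⁷/(4π×4.08673×10⁸)) = 1.07×10⁹ m.

R ≈ 1.07×10⁹ m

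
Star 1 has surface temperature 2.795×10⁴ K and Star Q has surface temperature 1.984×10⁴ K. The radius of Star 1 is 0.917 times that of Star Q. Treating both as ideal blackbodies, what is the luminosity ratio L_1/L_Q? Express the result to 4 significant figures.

L_1/L_Q ≈ 3.312

L ∝ R²T⁴, so L_1/L_Q = (R_1/R_Q)²(T_1/T_Q)⁴ = (0.917)² × (2.795×10⁴/1.984×10⁴)⁴ = 0.840889 × 3.93877 = 3.312.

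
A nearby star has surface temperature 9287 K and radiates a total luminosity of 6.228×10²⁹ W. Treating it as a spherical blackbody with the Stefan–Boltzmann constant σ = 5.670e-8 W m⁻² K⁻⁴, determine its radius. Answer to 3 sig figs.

R ≈ 1.08×10¹⁰ m

L = 4πR²σT⁴ ⇒ R = √(L/(4πσT⁴)).
σT⁴ = 4.21779×10⁸ W/m², so R = √(6.228×10²⁹/(4π×4.21779×10⁸)) = 1.08×10¹⁰ m.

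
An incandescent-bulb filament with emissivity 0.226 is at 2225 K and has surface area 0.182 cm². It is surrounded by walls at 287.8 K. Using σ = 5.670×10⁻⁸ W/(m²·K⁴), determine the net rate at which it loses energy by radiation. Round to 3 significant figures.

Net loss ≈ 5.71 W

Area A = 0.182 cm² = 1.82×10⁻⁵ m².
Net radiated power P_net = εσA(T⁴ − T₀⁴) = 0.226×5.670×10⁻⁸×1.82×10⁻⁵×(2225⁴ − 287.8⁴).
T⁴ − T₀⁴ = 2.45087×10¹³ − 6.86062×10⁹ = 2.45018×10¹³ K⁴, so P_net = 5.71 W.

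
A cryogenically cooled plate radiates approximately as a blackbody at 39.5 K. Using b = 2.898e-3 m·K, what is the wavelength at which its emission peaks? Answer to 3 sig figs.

Wien's displacement law: λ_max = b/T = (2.898×10⁻³ m·K)/(39.5 K) = 7.337×10⁻⁵ m.
That is 73.4 μm, in the infrared range.

λ_max ≈ 73.4 μm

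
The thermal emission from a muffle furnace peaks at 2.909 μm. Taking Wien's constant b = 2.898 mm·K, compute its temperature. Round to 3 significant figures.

T ≈ 996 K

Wien's law gives T = b/λ_max = (2.898×10⁻³ m·K)/(2.909×10⁻⁶ m) = 996 K.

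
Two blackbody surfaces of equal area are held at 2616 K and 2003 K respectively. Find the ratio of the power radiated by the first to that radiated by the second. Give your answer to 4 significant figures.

With equal areas, P₁/P₂ = (T₁/T₂)⁴ = (2616/2003)⁴ = 2.910.

P₁/P₂ ≈ 2.910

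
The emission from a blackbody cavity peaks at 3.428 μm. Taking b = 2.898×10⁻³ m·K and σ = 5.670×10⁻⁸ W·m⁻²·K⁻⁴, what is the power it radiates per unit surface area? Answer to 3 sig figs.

Wien's law: T = b/λ_max = 2.898×10⁻³/3.428×10⁻⁶ = 845.391 K.
Then I = σT⁴ = 5.670×10⁻⁸×(845.391)⁴ = 2.90×10⁴ W/m².

I ≈ 2.90×10⁴ W/m²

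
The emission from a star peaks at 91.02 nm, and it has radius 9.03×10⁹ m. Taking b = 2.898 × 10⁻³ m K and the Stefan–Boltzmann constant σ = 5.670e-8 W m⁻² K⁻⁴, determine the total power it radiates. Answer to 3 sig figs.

Wien's law: T = b/λ_max = 2.898×10⁻³/9.102×10⁻⁸ = 31839.2 K.
Surface area A = 4πR² = 4π(9.03×10⁹ m)² = 1.02467×10²¹ m².
Then P = σAT⁴ = 5.670×10⁻⁸×1.02467×10²¹×(31839.2)⁴ = 5.97×10³¹ W.

P ≈ 5.97×10³¹ W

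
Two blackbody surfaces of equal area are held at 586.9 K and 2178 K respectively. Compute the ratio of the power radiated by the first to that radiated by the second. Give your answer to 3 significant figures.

With equal areas, P₁/P₂ = (T₁/T₂)⁴ = (586.9/2178)⁴ = 5.27×10⁻³.

P₁/P₂ ≈ 5.27×10⁻³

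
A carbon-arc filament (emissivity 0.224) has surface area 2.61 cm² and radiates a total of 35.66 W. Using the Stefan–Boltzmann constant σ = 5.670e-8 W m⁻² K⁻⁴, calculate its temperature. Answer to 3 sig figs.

Area A = 2.61 cm² = 2.61×10⁻⁴ m².
P = εσAT⁴ ⇒ T = (P/(εσA))^(1/4) = (35.66/(0.224×5.670×10⁻⁸×2.61×10⁻⁴))^(1/4) = 1.81×10³ K.

T ≈ 1.81×10³ K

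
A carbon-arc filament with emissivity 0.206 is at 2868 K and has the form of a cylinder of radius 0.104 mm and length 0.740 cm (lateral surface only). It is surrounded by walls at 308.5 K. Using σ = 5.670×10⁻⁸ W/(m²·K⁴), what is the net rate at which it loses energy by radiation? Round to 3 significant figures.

Net loss ≈ 3.82 W

Lateral area A = 2πrL = 2π×1.04×10⁻⁴×7.40×10⁻³ = 4.83554×10⁻⁶ m².
Net radiated power P_net = εσA(T⁴ − T₀⁴) = 0.206×5.670×10⁻⁸×4.83554×10⁻⁶×(2868⁴ − 308.5⁴).
T⁴ − T₀⁴ = 6.76576×10¹³ − 9.05776×10⁹ = 6.76485×10¹³ K⁴, so P_net = 3.82 W.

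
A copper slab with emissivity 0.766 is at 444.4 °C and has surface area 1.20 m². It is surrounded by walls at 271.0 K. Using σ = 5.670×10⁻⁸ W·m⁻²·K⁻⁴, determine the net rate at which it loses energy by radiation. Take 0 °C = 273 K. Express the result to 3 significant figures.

T = 444.4 °C + 273 = 717.4 K.
Area A = 1.20 m².
Net radiated power P_net = εσA(T⁴ − T₀⁴) = 0.766×5.670×10⁻⁸×1.20×(717.4⁴ − 271.0⁴).
T⁴ − T₀⁴ = 2.64878×10¹¹ − 5.39358×10⁹ = 2.59484×10¹¹ K⁴, so P_net = 1.35×10⁴ W.

Net loss ≈ 1.35×10⁴ W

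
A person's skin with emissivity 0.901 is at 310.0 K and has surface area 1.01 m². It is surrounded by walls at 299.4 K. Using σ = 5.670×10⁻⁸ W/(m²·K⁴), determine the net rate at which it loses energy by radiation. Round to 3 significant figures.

Area A = 1.01 m².
Net radiated power P_net = εσA(T⁴ − T₀⁴) = 0.901×5.670×10⁻⁸×1.01×(310.0⁴ − 299.4⁴).
T⁴ − T₀⁴ = 9.23521×10⁹ − 8.03539×10⁹ = 1.19982×10⁹ K⁴, so P_net = 61.9 W.

Net loss ≈ 61.9 W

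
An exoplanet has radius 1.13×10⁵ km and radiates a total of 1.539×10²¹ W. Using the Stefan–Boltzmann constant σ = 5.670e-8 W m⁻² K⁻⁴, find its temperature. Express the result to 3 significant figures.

Surface area A = 4πR² = 4π(1.13×10⁸ m)² = 1.60460×10¹⁷ m².
P = σAT⁴ ⇒ T = (P/(σA))^(1/4) = (1.539×10²¹/(5.670×10⁻⁸×1.60460×10¹⁷))^(1/4) = 641 K.

T ≈ 641 K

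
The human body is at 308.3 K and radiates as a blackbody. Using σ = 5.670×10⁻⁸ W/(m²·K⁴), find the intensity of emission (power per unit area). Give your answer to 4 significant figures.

Stefan–Boltzmann: I = σT⁴ = 5.670×10⁻⁸ × (308.3)⁴ = 512.2 W/m².

I ≈ 512.2 W/m²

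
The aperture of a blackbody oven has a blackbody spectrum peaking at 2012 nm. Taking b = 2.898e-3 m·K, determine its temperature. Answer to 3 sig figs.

T ≈ 1.44×10³ K

Wien's law gives T = b/λ_max = (2.898×10⁻³ m·K)/(2.012×10⁻⁶ m) = 1.44×10³ K.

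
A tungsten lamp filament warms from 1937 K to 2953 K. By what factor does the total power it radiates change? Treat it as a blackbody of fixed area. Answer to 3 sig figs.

P ∝ T⁴, so P₂/P₁ = (T₂/T₁)⁴ = (2953/1937)⁴ = (1.52452)⁴ = 5.40.

P₂/P₁ ≈ 5.40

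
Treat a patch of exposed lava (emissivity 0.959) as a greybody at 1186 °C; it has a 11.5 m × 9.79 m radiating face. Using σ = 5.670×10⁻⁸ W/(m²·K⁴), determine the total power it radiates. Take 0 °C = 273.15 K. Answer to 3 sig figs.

T = 1186 °C + 273.15 = 1459.15 K.
Area A = 11.5 × 9.79 = 112.585 m².
P = εσAT⁴ = 0.959 × 5.670×10⁻⁸ × 112.585 × (1459.15)⁴ = 2.78×10⁷ W.

P ≈ 2.78×10⁷ W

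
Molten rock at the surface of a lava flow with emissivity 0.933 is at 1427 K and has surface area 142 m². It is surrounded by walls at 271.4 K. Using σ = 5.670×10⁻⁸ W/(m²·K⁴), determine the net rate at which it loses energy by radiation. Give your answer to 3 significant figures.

Net loss ≈ 3.11×10⁷ W

Area A = 142 m².
Net radiated power P_net = εσA(T⁴ − T₀⁴) = 0.933×5.670×10⁻⁸×142×(1427⁴ − 271.4⁴).
T⁴ − T₀⁴ = 4.14664×10¹² − 5.42550×10⁹ = 4.14121×10¹² K⁴, so P_net = 3.11×10⁷ W.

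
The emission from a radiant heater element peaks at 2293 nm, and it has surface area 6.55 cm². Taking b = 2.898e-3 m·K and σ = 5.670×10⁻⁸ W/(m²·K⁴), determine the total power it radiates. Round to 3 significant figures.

Wien's law: T = b/λ_max = 2.898×10⁻³/2.293×10⁻⁶ = 1263.85 K.
Area A = 6.55 cm² = 6.55×10⁻⁴ m².
Then P = σAT⁴ = 5.670×10⁻⁸×6.55×10⁻⁴×(1263.85)⁴ = 94.8 W.

P ≈ 94.8 W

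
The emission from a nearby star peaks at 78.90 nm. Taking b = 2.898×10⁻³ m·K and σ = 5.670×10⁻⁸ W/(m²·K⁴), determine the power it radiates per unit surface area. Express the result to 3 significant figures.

Wien's law: T = b/λ_max = 2.898×10⁻³/7.890×10⁻⁸ = 36730.0 K.
Then I = σT⁴ = 5.670×10⁻⁸×(36730.0)⁴ = 1.03×10¹¹ W/m².

I ≈ 1.03×10¹¹ W/m²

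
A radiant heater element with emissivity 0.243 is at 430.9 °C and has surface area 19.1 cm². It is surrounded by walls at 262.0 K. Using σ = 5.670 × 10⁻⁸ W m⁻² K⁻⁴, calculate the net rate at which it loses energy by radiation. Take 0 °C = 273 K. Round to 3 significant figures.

Net loss ≈ 6.34 W

T = 430.9 °C + 273 = 703.9 K.
Area A = 19.1 cm² = 1.91×10⁻³ m².
Net radiated power P_net = εσA(T⁴ − T₀⁴) = 0.243×5.670×10⁻⁸×1.91×10⁻³×(703.9⁴ − 262.0⁴).
T⁴ − T₀⁴ = 2.45496×10¹¹ − 4.71200×10⁹ = 2.40784×10¹¹ K⁴, so P_net = 6.34 W.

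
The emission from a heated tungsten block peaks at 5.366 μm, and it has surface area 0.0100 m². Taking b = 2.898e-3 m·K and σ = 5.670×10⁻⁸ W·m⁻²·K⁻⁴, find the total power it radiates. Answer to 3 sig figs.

P ≈ 48.2 W

Wien's law: T = b/λ_max = 2.898×10⁻³/5.366×10⁻⁶ = 540.067 K.
Area A = 0.0100 m².
Then P = σAT⁴ = 5.670×10⁻⁸×0.0100×(540.067)⁴ = 48.2 W.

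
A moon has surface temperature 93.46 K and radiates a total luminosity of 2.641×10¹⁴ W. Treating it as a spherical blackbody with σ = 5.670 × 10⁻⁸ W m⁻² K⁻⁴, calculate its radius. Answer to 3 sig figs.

L = 4πR²σT⁴ ⇒ R = √(L/(4πσT⁴)).
σT⁴ = 4.32600 W/m², so R = √(2.641×10¹⁴/(4π×4.32600)) = 2.20×10⁶ m.

R ≈ 2.20×10⁶ m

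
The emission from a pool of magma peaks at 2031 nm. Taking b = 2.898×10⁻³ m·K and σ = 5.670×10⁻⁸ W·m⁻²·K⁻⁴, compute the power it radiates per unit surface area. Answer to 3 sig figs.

I ≈ 2.35×10⁵ W/m²

Wien's law: T = b/λ_max = 2.898×10⁻³/2.031×10⁻⁶ = 1426.88 K.
Then I = σT⁴ = 5.670×10⁻⁸×(1426.88)⁴ = 2.35×10⁵ W/m².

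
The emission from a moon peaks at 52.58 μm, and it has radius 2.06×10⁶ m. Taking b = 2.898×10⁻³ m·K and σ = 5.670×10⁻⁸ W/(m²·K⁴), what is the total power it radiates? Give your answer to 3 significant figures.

P ≈ 2.79×10¹³ W

Wien's law: T = b/λ_max = 2.898×10⁻³/5.258×10⁻⁵ = 55.1160 K.
Surface area A = 4πR² = 4π(2.06×10⁶ m)² = 5.33267×10¹³ m².
Then P = σAT⁴ = 5.670×10⁻⁸×5.33267×10¹³×(55.1160)⁴ = 2.79×10¹³ W.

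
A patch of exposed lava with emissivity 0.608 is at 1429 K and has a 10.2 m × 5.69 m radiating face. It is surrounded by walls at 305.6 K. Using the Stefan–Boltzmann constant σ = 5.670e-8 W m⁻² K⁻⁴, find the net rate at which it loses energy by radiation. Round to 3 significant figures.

Net loss ≈ 8.33×10⁶ W

Area A = 10.2 × 5.69 = 58.038 m².
Net radiated power P_net = εσA(T⁴ − T₀⁴) = 0.608×5.670×10⁻⁸×58.038×(1429⁴ − 305.6⁴).
T⁴ − T₀⁴ = 4.16993×10¹² − 8.72195×10⁹ = 4.16121×10¹² K⁴, so P_net = 8.33×10⁶ W.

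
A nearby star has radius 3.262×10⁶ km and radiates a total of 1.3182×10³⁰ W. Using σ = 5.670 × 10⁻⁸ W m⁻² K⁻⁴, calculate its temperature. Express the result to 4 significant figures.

Surface area A = 4πR² = 4π(3.262×10⁹ m)² = 1.33714×10²⁰ m².
P = σAT⁴ ⇒ T = (P/(σA))^(1/4) = (1.3182×10³⁰/(5.670×10⁻⁸×1.33714×10²⁰))^(1/4) = 2.042×10⁴ K.

T ≈ 2.042×10⁴ K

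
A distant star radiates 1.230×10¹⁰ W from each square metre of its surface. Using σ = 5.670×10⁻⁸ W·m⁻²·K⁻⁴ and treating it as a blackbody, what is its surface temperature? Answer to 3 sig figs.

I = σT⁴, so T = (I/σ)^(1/4) = (1.230×10¹⁰/(5.670×10⁻⁸))^(1/4) = 2.16×10⁴ K.

T ≈ 2.16×10⁴ K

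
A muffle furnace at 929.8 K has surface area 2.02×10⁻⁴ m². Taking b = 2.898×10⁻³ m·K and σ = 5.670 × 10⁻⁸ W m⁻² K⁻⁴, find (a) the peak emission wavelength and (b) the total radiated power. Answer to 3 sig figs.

(a) λ_max = b/T = 2.898×10⁻³/929.8 = 3.117×10⁻⁶ m = 3.12 μm.
Area A = 2.02×10⁻⁴ m².
(b) P = σAT⁴ = 5.670×10⁻⁸×2.02×10⁻⁴×(929.8)⁴ = 8.56 W.

λ_max ≈ 3.12 μm; P ≈ 8.56 W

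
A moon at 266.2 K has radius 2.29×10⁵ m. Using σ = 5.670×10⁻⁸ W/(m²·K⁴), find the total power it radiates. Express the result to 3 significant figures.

P ≈ 1.88×10¹⁴ W

Surface area A = 4πR² = 4π(2.29×10⁵ m)² = 6.58993×10¹¹ m².
P = σAT⁴ = 5.670×10⁻⁸ × 6.58993×10¹¹ × (266.2)⁴ = 1.88×10¹⁴ W.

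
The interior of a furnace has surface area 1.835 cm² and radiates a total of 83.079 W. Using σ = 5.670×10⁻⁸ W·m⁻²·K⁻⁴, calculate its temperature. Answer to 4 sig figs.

Area A = 1.835 cm² = 1.835×10⁻⁴ m².
P = σAT⁴ ⇒ T = (P/(σA))^(1/4) = (83.079/(5.670×10⁻⁸×1.835×10⁻⁴))^(1/4) = 1681 K.

T ≈ 1681 K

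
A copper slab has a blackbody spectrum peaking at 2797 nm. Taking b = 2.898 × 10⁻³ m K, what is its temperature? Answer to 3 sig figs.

T ≈ 1.04×10³ K

Wien's law gives T = b/λ_max = (2.898×10⁻³ m·K)/(2.797×10⁻⁶ m) = 1.04×10³ K.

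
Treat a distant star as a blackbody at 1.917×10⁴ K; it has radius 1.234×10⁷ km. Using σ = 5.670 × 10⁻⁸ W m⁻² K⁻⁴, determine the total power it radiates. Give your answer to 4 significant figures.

P ≈ 1.465×10³¹ W

Surface area A = 4πR² = 4π(1.234×10¹⁰ m)² = 1.91355×10²¹ m².
P = σAT⁴ = 5.670×10⁻⁸ × 1.91355×10²¹ × (1.917×10⁴)⁴ = 1.465×10³¹ W.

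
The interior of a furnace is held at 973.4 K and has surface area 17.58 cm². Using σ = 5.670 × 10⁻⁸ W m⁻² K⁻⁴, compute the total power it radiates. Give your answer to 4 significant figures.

Area A = 17.58 cm² = 1.758×10⁻³ m².
P = σAT⁴ = 5.670×10⁻⁸ × 1.758×10⁻³ × (973.4)⁴ = 89.49 W.

P ≈ 89.49 W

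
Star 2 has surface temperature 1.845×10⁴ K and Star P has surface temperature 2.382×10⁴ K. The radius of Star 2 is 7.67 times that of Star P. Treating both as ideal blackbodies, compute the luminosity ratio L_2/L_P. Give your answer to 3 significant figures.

L ∝ R²T⁴, so L_2/L_P = (R_2/R_P)²(T_2/T_P)⁴ = (7.67)² × (1.845×10⁴/2.382×10⁴)⁴ = 58.8289 × 0.359930 = 21.2.

L_2/L_P ≈ 21.2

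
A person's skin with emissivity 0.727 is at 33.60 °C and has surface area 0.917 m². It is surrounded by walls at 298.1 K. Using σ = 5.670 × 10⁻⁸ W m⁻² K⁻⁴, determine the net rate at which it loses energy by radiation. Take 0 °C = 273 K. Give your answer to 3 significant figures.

Net loss ≈ 35.5 W

T = 33.60 °C + 273 = 306.60 K.
Area A = 0.917 m².
Net radiated power P_net = εσA(T⁴ − T₀⁴) = 0.727×5.670×10⁻⁸×0.917×(306.60⁴ − 298.1⁴).
T⁴ − T₀⁴ = 8.83667×10⁹ − 7.89674×10⁹ = 9.39930×10⁸ K⁴, so P_net = 35.5 W.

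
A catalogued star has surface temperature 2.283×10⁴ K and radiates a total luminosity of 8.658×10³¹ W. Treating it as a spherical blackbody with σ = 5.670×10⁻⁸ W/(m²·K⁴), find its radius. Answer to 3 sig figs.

L = 4πR²σT⁴ ⇒ R = √(L/(4πσT⁴)).
σT⁴ = 1.54030×10¹⁰ W/m², so R = √(8.658×10³¹/(4π×1.54030×10¹⁰)) = 2.11×10¹⁰ m.

R ≈ 2.11×10¹⁰ m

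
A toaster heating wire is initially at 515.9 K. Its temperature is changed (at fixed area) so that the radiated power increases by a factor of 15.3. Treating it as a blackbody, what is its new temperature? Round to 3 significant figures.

P ∝ T⁴, so T₂/T₁ = (P₂/P₁)^(1/4) = (15.3)^(1/4) = 1.97776.
T₂ = 515.9 × 1.97776 = 1.02×10³ K.

T₂ ≈ 1.02×10³ K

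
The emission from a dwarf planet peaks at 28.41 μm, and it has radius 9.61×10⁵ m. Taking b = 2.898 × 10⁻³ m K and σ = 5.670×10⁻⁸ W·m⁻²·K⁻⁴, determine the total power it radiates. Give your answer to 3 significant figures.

P ≈ 7.12×10¹³ W

Wien's law: T = b/λ_max = 2.898×10⁻³/2.841×10⁻⁵ = 102.006 K.
Surface area A = 4πR² = 4π(9.61×10⁵ m)² = 1.16053×10¹³ m².
Then P = σAT⁴ = 5.670×10⁻⁸×1.16053×10¹³×(102.006)⁴ = 7.12×10¹³ W.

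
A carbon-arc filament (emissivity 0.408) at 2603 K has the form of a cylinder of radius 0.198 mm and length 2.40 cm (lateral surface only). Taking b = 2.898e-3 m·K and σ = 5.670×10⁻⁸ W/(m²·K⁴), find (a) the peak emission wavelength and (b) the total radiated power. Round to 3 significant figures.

λ_max ≈ 1.11 μm; P ≈ 31.7 W

(a) λ_max = b/T = 2.898×10⁻³/2603 = 1.113×10⁻⁶ m = 1.11 μm.
Lateral area A = 2πrL = 2π×1.98×10⁻⁴×0.0240 = 2.98577×10⁻⁵ m².
(b) P = εσAT⁴ = 0.408×5.670×10⁻⁸×2.98577×10⁻⁵×(2603)⁴ = 31.7 W.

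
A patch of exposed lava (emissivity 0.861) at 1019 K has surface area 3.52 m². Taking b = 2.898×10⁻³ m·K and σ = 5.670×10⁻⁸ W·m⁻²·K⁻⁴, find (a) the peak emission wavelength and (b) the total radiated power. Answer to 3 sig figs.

λ_max ≈ 2.84×10³ nm; P ≈ 1.85×10⁵ W

(a) λ_max = b/T = 2.898×10⁻³/1019 = 2.844×10⁻⁶ m = 2.84×10³ nm.
Area A = 3.52 m².
(b) P = εσAT⁴ = 0.861×5.670×10⁻⁸×3.52×(1019)⁴ = 1.85×10⁵ W.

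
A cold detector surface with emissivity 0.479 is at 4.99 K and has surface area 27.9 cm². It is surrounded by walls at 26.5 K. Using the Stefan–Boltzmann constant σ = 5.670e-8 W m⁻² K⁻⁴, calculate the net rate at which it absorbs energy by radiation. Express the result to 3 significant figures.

Net gain ≈ 3.73×10⁻⁵ W

Area A = 27.9 cm² = 2.79×10⁻³ m².
Net radiated power P_net = εσA(T⁴ − T₀⁴) = 0.479×5.670×10⁻⁸×2.79×10⁻³×(4.99⁴ − 26.5⁴).
T⁴ − T₀⁴ = 620.015 − 4.93155×10⁵ = -4.92535×10⁵ K⁴, so P_net = -3.73×10⁻⁵ W — negative, meaning a net gain of 3.73×10⁻⁵ W.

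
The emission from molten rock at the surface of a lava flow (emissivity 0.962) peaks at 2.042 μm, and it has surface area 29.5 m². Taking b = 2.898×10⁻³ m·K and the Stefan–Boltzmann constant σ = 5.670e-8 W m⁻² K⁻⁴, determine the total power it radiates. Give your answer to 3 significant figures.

P ≈ 6.53×10⁶ W

Wien's law: T = b/λ_max = 2.898×10⁻³/2.042×10⁻⁶ = 1419.20 K.
Area A = 29.5 m².
Then P = εσAT⁴ = 0.962×5.670×10⁻⁸×29.5×(1419.20)⁴ = 6.53×10⁶ W.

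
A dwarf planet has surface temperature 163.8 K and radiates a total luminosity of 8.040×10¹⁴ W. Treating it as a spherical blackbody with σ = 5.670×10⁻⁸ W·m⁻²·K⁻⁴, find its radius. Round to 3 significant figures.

L = 4πR²σT⁴ ⇒ R = √(L/(4πσT⁴)).
σT⁴ = 40.8168 W/m², so R = √(8.040×10¹⁴/(4π×40.8168)) = 1.25×10⁶ m.

R ≈ 1.25×10⁶ m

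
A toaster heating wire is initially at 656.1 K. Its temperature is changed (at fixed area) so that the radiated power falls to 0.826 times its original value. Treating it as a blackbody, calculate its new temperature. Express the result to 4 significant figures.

P ∝ T⁴, so T₂/T₁ = (P₂/P₁)^(1/4) = (0.826)^(1/4) = 0.953334.
T₂ = 656.1 × 0.953334 = 625.5 K.

T₂ ≈ 625.5 K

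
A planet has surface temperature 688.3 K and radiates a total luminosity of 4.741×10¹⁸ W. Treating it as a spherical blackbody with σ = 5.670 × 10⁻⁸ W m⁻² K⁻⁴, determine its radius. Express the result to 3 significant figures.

R ≈ 5.44×10⁶ m

L = 4πR²σT⁴ ⇒ R = √(L/(4πσT⁴)).
σT⁴ = 12726.1 W/m², so R = √(4.741×10¹⁸/(4π×12726.1)) = 5.44×10⁶ m.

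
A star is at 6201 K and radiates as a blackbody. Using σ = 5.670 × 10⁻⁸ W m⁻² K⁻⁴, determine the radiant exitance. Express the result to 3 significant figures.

I ≈ 8.38×10⁷ W/m²

Stefan–Boltzmann: I = σT⁴ = 5.670×10⁻⁸ × (6201)⁴ = 8.38×10⁷ W/m².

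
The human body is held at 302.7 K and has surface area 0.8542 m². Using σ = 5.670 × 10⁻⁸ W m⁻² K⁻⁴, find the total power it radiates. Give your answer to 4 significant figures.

P ≈ 406.6 W

Area A = 0.8542 m².
P = σAT⁴ = 5.670×10⁻⁸ × 0.8542 × (302.7)⁴ = 406.6 W.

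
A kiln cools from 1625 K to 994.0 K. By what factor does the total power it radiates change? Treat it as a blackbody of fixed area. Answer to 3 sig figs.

P₂/P₁ ≈ 0.140

P ∝ T⁴, so P₂/P₁ = (T₂/T₁)⁴ = (994.0/1625)⁴ = (0.611692)⁴ = 0.140.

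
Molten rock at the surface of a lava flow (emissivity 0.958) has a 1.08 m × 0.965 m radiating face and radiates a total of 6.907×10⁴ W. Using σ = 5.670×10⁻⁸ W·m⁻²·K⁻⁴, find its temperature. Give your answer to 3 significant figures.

T ≈ 1.05×10³ K

Area A = 1.08 × 0.965 = 1.0422 m².
P = εσAT⁴ ⇒ T = (P/(εσA))^(1/4) = (6.907×10⁴/(0.958×5.670×10⁻⁸×1.0422))^(1/4) = 1.05×10³ K.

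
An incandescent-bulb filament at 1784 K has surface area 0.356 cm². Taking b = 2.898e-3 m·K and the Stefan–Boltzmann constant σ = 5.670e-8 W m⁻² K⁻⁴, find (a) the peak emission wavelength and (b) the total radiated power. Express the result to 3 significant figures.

λ_max ≈ 1.62 μm; P ≈ 20.4 W

(a) λ_max = b/T = 2.898×10⁻³/1784 = 1.624×10⁻⁶ m = 1.62 μm.
Area A = 0.356 cm² = 3.56×10⁻⁵ m².
(b) P = σAT⁴ = 5.670×10⁻⁸×3.56×10⁻⁵×(1784)⁴ = 20.4 W.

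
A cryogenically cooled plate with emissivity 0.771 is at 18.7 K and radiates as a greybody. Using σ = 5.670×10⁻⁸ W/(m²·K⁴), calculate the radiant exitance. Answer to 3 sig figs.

I ≈ 5.35×10⁻³ W/m²

Stefan–Boltzmann: I = εσT⁴ = 0.771 × 5.670×10⁻⁸ × (18.7)⁴ = 5.35×10⁻³ W/m².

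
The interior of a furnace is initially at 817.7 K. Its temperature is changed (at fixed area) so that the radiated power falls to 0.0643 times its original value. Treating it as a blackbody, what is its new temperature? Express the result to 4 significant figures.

P ∝ T⁴, so T₂/T₁ = (P₂/P₁)^(1/4) = (0.0643)^(1/4) = 0.503562.
T₂ = 817.7 × 0.503562 = 411.8 K.

T₂ ≈ 411.8 K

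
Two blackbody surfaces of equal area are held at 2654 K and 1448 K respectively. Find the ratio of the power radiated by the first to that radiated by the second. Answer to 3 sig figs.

With equal areas, P₁/P₂ = (T₁/T₂)⁴ = (2654/1448)⁴ = 11.3.

P₁/P₂ ≈ 11.3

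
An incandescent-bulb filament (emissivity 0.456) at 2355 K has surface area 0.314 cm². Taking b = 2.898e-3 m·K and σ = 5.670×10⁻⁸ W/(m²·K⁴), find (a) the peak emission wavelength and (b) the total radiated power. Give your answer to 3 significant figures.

λ_max ≈ 1.23×10³ nm; P ≈ 25.0 W

(a) λ_max = b/T = 2.898×10⁻³/2355 = 1.231×10⁻⁶ m = 1.23×10³ nm.
Area A = 0.314 cm² = 3.14×10⁻⁵ m².
(b) P = εσAT⁴ = 0.456×5.670×10⁻⁸×3.14×10⁻⁵×(2355)⁴ = 25.0 W.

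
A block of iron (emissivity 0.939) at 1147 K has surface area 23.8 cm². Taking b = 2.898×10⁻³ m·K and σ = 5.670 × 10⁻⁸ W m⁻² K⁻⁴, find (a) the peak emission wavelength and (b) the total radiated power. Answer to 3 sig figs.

λ_max ≈ 2.53×10³ nm; P ≈ 219 W

(a) λ_max = b/T = 2.898×10⁻³/1147 = 2.527×10⁻⁶ m = 2.53×10³ nm.
Area A = 23.8 cm² = 2.38×10⁻³ m².
(b) P = εσAT⁴ = 0.939×5.670×10⁻⁸×2.38×10⁻³×(1147)⁴ = 219 W.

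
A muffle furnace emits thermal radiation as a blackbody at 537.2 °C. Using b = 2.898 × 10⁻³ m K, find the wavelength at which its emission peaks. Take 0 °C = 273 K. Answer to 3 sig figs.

T = 537.2 °C + 273 = 810.2 K.
Wien's displacement law: λ_max = b/T = (2.898×10⁻³ m·K)/(810.2 K) = 3.577×10⁻⁶ m.
That is 3.58 μm, in the infrared range.

λ_max ≈ 3.58 μm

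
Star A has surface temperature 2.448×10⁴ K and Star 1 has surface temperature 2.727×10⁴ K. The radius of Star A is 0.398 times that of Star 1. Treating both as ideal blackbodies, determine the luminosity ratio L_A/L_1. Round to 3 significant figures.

L ∝ R²T⁴, so L_A/L_1 = (R_A/R_1)²(T_A/T_1)⁴ = (0.398)² × (2.448×10⁴/2.727×10⁴)⁴ = 0.158404 × 0.649389 = 0.103.

L_A/L_1 ≈ 0.103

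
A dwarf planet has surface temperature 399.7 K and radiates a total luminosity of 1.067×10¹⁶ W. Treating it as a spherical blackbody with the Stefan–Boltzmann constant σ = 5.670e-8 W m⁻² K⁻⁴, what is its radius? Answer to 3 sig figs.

L = 4πR²σT⁴ ⇒ R = √(L/(4πσT⁴)).
σT⁴ = 1447.17 W/m², so R = √(1.067×10¹⁶/(4π×1447.17)) = 7.66×10⁵ m.

R ≈ 7.66×10⁵ m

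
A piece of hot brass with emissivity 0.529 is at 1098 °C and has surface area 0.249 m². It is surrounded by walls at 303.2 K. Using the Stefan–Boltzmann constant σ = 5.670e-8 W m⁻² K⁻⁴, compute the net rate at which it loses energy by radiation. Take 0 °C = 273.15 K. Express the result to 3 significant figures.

Net loss ≈ 2.63×10⁴ W

T = 1098 °C + 273.15 = 1371.15 K.
Area A = 0.249 m².
Net radiated power P_net = εσA(T⁴ − T₀⁴) = 0.529×5.670×10⁻⁸×0.249×(1371.15⁴ − 303.2⁴).
T⁴ − T₀⁴ = 3.53460×10¹² − 8.45117×10⁹ = 3.52615×10¹² K⁴, so P_net = 2.63×10⁴ W.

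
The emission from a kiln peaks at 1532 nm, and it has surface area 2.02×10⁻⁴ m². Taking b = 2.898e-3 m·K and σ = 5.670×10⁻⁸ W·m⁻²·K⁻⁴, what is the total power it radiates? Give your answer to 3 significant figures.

P ≈ 147 W

Wien's law: T = b/λ_max = 2.898×10⁻³/1.532×10⁻⁶ = 1891.64 K.
Area A = 2.02×10⁻⁴ m².
Then P = σAT⁴ = 5.670×10⁻⁸×2.02×10⁻⁴×(1891.64)⁴ = 147 W.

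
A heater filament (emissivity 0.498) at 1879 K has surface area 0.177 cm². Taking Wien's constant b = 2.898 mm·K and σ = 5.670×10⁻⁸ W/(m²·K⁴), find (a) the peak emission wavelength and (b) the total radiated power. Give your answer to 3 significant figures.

(a) λ_max = b/T = 2.898×10⁻³/1879 = 1.542×10⁻⁶ m = 1.54 μm.
Area A = 0.177 cm² = 1.77×10⁻⁵ m².
(b) P = εσAT⁴ = 0.498×5.670×10⁻⁸×1.77×10⁻⁵×(1879)⁴ = 6.23 W.

λ_max ≈ 1.54 μm; P ≈ 6.23 W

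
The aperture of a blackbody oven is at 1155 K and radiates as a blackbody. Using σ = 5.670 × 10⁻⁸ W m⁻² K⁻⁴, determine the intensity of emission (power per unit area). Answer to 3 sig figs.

Stefan–Boltzmann: I = σT⁴ = 5.670×10⁻⁸ × (1155)⁴ = 1.01×10⁵ W/m².

I ≈ 1.01×10⁵ W/m²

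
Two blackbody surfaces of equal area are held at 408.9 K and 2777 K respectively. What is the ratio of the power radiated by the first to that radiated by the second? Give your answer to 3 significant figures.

With equal areas, P₁/P₂ = (T₁/T₂)⁴ = (408.9/2777)⁴ = 4.70×10⁻⁴.

P₁/P₂ ≈ 4.70×10⁻⁴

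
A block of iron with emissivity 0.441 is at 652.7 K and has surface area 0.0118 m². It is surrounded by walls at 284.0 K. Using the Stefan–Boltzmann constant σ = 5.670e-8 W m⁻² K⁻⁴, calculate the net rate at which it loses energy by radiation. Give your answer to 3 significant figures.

Net loss ≈ 51.6 W

Area A = 0.0118 m².
Net radiated power P_net = εσA(T⁴ − T₀⁴) = 0.441×5.670×10⁻⁸×0.0118×(652.7⁴ − 284.0⁴).
T⁴ − T₀⁴ = 1.81491×10¹¹ − 6.50539×10⁹ = 1.74986×10¹¹ K⁴, so P_net = 51.6 W.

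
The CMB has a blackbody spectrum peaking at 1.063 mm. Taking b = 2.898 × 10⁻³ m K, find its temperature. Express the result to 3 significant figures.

T ≈ 2.73 K

Wien's law gives T = b/λ_max = (2.898×10⁻³ m·K)/(1.063×10⁻³ m) = 2.73 K.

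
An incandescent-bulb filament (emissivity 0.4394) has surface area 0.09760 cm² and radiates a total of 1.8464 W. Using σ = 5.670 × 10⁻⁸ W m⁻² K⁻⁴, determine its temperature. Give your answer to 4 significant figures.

Area A = 0.09760 cm² = 9.760×10⁻⁶ m².
P = εσAT⁴ ⇒ T = (P/(εσA))^(1/4) = (1.8464/(0.4394×5.670×10⁻⁸×9.760×10⁻⁶))^(1/4) = 1660 K.

T ≈ 1660 K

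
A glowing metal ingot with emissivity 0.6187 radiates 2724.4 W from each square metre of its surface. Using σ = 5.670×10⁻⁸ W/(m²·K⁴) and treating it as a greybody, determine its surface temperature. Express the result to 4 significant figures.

T ≈ 527.9 K

I = εσT⁴, so T = (I/εσ)^(1/4) = (2724.4/(0.6187×5.670×10⁻⁸))^(1/4) = 527.9 K.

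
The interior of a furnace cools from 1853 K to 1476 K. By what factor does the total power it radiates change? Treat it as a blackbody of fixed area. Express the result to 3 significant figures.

P₂/P₁ ≈ 0.403

P ∝ T⁴, so P₂/P₁ = (T₂/T₁)⁴ = (1476/1853)⁴ = (0.796546)⁴ = 0.403.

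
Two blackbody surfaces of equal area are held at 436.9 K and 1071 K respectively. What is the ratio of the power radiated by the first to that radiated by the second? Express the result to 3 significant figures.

With equal areas, P₁/P₂ = (T₁/T₂)⁴ = (436.9/1071)⁴ = 0.0277.

P₁/P₂ ≈ 0.0277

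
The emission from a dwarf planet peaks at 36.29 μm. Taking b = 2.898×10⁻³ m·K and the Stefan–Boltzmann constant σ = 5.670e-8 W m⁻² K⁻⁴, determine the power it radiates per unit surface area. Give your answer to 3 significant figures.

I ≈ 2.31 W/m²

Wien's law: T = b/λ_max = 2.898×10⁻³/3.629×10⁻⁵ = 79.8567 K.
Then I = σT⁴ = 5.670×10⁻⁸×(79.8567)⁴ = 2.31 W/m².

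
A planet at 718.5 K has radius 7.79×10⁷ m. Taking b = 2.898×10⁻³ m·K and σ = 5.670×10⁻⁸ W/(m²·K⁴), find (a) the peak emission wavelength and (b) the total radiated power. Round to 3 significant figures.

λ_max ≈ 4.03 μm; P ≈ 1.15×10²¹ W

(a) λ_max = b/T = 2.898×10⁻³/718.5 = 4.033×10⁻⁶ m = 4.03 μm.
Surface area A = 4πR² = 4π(7.79×10⁷ m)² = 7.62579×10¹⁶ m².
(b) P = σAT⁴ = 5.670×10⁻⁸×7.62579×10¹⁶×(718.5)⁴ = 1.15×10²¹ W.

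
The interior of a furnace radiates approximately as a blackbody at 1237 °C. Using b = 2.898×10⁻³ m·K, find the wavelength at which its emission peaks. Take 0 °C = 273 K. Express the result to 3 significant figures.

T = 1237 °C + 273 = 1510 K.
Wien's displacement law: λ_max = b/T = (2.898×10⁻³ m·K)/(1510 K) = 1.919×10⁻⁶ m.
That is 1.92×10³ nm, in the infrared range.

λ_max ≈ 1.92×10³ nm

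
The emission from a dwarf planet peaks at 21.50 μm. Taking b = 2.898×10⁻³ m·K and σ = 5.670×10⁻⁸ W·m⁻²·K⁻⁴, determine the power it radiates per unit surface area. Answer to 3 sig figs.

Wien's law: T = b/λ_max = 2.898×10⁻³/2.150×10⁻⁵ = 134.791 K.
Then I = σT⁴ = 5.670×10⁻⁸×(134.791)⁴ = 18.7 W/m².

I ≈ 18.7 W/m²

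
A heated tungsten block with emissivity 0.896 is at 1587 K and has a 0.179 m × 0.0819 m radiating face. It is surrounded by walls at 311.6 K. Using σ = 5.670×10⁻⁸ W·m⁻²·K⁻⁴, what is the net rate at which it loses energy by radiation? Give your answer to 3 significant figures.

Area A = 0.179 × 0.0819 = 0.0146601 m².
Net radiated power P_net = εσA(T⁴ − T₀⁴) = 0.896×5.670×10⁻⁸×0.0146601×(1587⁴ − 311.6⁴).
T⁴ − T₀⁴ = 6.34319×10¹² − 9.42735×10⁹ = 6.33376×10¹² K⁴, so P_net = 4.72×10³ W.

Net loss ≈ 4.72×10³ W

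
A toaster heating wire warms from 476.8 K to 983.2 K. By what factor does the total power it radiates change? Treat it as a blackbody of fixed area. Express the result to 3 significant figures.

P ∝ T⁴, so P₂/P₁ = (T₂/T₁)⁴ = (983.2/476.8)⁴ = (2.06208)⁴ = 18.1.

P₂/P₁ ≈ 18.1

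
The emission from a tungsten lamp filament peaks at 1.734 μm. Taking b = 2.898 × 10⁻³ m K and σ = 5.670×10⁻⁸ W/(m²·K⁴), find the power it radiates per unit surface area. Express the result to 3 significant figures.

Wien's law: T = b/λ_max = 2.898×10⁻³/1.734×10⁻⁶ = 1671.28 K.
Then I = σT⁴ = 5.670×10⁻⁸×(1671.28)⁴ = 4.42×10⁵ W/m².

I ≈ 4.42×10⁵ W/m²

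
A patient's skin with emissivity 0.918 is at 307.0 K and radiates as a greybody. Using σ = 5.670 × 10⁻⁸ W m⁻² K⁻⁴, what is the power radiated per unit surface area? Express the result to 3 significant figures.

Stefan–Boltzmann: I = εσT⁴ = 0.918 × 5.670×10⁻⁸ × (307.0)⁴ = 462 W/m².

I ≈ 462 W/m²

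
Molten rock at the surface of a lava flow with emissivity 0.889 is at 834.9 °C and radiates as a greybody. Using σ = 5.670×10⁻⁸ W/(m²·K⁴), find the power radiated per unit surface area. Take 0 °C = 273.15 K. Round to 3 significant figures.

I ≈ 7.60×10⁴ W/m²

T = 834.9 °C + 273.15 = 1108.05 K.
Stefan–Boltzmann: I = εσT⁴ = 0.889 × 5.670×10⁻⁸ × (1108.05)⁴ = 7.60×10⁴ W/m².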